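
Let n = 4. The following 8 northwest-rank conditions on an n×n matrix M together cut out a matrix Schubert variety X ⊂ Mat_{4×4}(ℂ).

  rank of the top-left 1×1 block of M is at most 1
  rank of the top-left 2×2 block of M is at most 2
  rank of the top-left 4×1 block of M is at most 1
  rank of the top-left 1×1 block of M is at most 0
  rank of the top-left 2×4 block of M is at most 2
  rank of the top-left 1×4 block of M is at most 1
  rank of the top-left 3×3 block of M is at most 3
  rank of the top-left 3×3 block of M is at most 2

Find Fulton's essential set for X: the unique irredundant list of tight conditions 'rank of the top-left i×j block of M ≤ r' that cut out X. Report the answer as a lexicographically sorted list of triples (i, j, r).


Rank table r_w(4×4) implied by the 8 constraints:

  i=1: 0, 1, 1, 1
  i=2: 1, 2, 2, 2
  i=3: 1, 2, 2, 3
  i=4: 1, 2, 3, 4

the unique w with this rank table is (2, 1, 4, 3).

D(w) has 2 cells with 2 SE-corners; essential set:

[(1, 1, 0), (3, 3, 2)]


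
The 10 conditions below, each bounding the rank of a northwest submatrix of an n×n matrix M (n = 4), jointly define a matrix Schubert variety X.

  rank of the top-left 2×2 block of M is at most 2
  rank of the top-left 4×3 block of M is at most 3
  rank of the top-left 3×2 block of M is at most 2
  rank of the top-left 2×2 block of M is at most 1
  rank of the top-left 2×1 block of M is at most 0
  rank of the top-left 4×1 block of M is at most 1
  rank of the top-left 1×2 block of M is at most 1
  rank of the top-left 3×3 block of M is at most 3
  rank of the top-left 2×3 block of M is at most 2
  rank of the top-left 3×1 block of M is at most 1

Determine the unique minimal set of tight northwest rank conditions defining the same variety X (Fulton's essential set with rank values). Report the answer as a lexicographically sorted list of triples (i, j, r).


Propagating the 10 rank bounds to every northwest block:

  0, 1, 1, 1
  0, 1, 2, 2
  1, 2, 3, 3
  1, 2, 3, 4

reading off 1-entries of Δ²R: w = (2, 3, 1, 4).

|D(w)|=2, |Ess(w)|=1:

[(2, 1, 0)]


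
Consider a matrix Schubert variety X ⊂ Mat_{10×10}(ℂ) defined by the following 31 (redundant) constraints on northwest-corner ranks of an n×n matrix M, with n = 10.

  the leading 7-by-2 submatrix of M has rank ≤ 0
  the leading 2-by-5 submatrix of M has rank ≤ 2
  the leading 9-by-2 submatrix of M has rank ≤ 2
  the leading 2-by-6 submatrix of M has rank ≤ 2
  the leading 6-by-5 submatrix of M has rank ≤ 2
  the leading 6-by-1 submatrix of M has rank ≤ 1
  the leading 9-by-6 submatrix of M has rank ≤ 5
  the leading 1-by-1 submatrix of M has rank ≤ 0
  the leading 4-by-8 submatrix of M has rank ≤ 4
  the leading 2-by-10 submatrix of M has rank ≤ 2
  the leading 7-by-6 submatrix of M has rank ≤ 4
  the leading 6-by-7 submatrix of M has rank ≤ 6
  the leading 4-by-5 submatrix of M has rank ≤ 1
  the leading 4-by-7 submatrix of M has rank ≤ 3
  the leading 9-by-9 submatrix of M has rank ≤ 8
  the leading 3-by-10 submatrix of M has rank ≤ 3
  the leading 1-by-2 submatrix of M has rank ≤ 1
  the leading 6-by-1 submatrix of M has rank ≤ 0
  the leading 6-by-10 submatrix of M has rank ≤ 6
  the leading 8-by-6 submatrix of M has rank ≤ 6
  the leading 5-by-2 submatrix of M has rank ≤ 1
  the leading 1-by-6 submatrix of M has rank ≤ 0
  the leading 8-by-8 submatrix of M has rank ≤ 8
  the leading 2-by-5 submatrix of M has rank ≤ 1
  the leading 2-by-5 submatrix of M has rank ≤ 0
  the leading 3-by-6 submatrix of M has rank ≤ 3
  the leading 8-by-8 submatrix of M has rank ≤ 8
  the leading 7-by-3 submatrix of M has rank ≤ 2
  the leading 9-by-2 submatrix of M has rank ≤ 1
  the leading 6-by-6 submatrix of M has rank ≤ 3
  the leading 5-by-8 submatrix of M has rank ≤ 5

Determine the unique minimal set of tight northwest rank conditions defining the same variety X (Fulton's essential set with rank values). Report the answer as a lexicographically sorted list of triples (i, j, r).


Rank table r_w(10×10) implied by the 31 constraints:

  row 1: 0  0  0  0  0  0  1  1  1  1
  row 2: 0  0  0  0  0  1  2  2  2  2
  row 3: 0  0  1  1  1  2  3  3  3  3
  row 4: 0  0  1  1  1  2  3  4  4  4
  row 5: 0  0  1  2  2  3  4  5  5  5
  row 6: 0  0  1  2  2  3  4  5  6  6
  row 7: 0  0  1  2  3  4  5  6  7  7
  row 8: 1  1  2  3  4  5  6  7  8  8
  row 9: 1  1  2  3  4  5  6  7  8  9
  row 10: 1  2  3  4  5  6  7  8  9  10

hence w(1..10) = (7, 6, 3, 8, 4, 9, 5, 1, 10, 2).

D(w) has 25 cells with 6 SE-corners; essential set:

[(1, 6, 0), (2, 5, 0), (4, 5, 1), (6, 5, 2), (7, 2, 0), (9, 2, 1)]


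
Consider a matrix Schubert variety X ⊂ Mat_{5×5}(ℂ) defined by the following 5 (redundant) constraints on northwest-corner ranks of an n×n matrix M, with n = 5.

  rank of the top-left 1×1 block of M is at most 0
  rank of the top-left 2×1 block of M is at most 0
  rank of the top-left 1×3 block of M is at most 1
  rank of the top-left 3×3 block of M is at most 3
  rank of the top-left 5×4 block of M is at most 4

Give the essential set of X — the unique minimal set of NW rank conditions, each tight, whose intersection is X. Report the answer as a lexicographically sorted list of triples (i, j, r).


Rank table r_w(5×5) implied by the 5 constraints:

  R[1]: 0 | 1 | 1 | 1 | 1
  R[2]: 0 | 1 | 2 | 2 | 2
  R[3]: 1 | 2 | 3 | 3 | 3
  R[4]: 1 | 2 | 3 | 4 | 4
  R[5]: 1 | 2 | 3 | 4 | 5

giving w = (2, 3, 1, 4, 5) via Δ²R.

|D(w)|=2, |Ess(w)|=1:

[(2, 1, 0)]


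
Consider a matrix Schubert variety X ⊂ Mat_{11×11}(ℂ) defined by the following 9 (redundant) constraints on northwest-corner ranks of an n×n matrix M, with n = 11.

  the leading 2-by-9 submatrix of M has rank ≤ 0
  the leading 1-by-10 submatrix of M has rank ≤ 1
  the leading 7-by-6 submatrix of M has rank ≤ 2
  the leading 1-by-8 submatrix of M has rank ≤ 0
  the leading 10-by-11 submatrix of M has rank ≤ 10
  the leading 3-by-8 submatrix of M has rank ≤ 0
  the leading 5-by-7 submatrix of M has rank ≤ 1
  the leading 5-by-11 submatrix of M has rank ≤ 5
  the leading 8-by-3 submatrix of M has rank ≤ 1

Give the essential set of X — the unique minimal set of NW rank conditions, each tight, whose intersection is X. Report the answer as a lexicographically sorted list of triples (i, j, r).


Propagating the 9 rank bounds to every northwest block:

  row 1: 0  0  0  0  0  0  0  0  0  1  1
  row 2: 0  0  0  0  0  0  0  0  0  1  2
  row 3: 0  0  0  0  0  0  0  0  1  2  3
  row 4: 1  1  1  1  1  1  1  1  2  3  4
  row 5: 1  1  1  1  1  1  1  2  3  4  5
  row 6: 1  1  1  2  2  2  2  3  4  5  6
  row 7: 1  1  1  2  2  2  3  4  5  6  7
  row 8: 1  1  1  2  3  3  4  5  6  7  8
  row 9: 1  2  2  3  4  4  5  6  7  8  9
  row 10: 1  2  3  4  5  5  6  7  8  9  10
  row 11: 1  2  3  4  5  6  7  8  9  10  11

second differences of R give the permutation w = (10, 11, 9, 1, 8, 4, 7, 5, 2, 3, 6).

|D(w)|=40, |Ess(w)|=5:

[(2, 9, 0), (3, 8, 0), (5, 7, 1), (7, 6, 2), (8, 3, 1)]


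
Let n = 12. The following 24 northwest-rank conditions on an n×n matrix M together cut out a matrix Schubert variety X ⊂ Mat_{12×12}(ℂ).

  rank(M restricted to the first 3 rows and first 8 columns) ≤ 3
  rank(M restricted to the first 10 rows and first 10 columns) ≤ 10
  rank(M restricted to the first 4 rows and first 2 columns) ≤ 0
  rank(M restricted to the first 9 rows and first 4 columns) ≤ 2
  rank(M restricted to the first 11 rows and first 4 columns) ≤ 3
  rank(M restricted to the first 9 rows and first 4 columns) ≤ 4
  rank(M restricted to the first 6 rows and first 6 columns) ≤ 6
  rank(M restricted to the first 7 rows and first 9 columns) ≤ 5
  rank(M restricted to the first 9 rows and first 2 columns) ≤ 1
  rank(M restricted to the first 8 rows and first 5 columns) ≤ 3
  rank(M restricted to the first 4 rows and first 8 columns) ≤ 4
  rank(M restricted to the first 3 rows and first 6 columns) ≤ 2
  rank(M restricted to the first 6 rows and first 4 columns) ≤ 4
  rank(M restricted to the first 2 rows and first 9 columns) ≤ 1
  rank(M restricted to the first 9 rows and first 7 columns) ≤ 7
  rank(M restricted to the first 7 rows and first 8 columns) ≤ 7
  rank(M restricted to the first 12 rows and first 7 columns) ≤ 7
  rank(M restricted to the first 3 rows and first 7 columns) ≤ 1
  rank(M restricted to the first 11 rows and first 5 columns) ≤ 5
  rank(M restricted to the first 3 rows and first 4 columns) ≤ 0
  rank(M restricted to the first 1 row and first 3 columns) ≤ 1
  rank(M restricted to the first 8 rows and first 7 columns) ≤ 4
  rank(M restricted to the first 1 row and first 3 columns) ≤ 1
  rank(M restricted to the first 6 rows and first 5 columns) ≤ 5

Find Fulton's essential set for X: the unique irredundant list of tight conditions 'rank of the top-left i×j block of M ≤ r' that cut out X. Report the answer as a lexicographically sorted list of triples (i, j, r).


Computing R[i][j] = min implied NW-rank bound (n=12, 24 conditions):

  i=1: 0 | 0 | 0 | 0 | 1 | 1 | 1 | 1 | 1 | 1 | 1 | 1
  i=2: 0 | 0 | 0 | 0 | 1 | 1 | 1 | 1 | 1 | 2 | 2 | 2
  i=3: 0 | 0 | 0 | 0 | 1 | 1 | 1 | 2 | 2 | 3 | 3 | 3
  i=4: 0 | 0 | 1 | 1 | 2 | 2 | 2 | 3 | 3 | 4 | 4 | 4
  i=5: 1 | 1 | 2 | 2 | 3 | 3 | 3 | 4 | 4 | 5 | 5 | 5
  i=6: 1 | 1 | 2 | 2 | 3 | 4 | 4 | 5 | 5 | 6 | 6 | 6
  i=7: 1 | 1 | 2 | 2 | 3 | 4 | 4 | 5 | 5 | 6 | 7 | 7
  i=8: 1 | 1 | 2 | 2 | 3 | 4 | 4 | 5 | 6 | 7 | 8 | 8
  i=9: 1 | 1 | 2 | 2 | 3 | 4 | 5 | 6 | 7 | 8 | 9 | 9
  i=10: 1 | 2 | 3 | 3 | 4 | 5 | 6 | 7 | 8 | 9 | 10 | 10
  i=11: 1 | 2 | 3 | 3 | 4 | 5 | 6 | 7 | 8 | 9 | 10 | 11
  i=12: 1 | 2 | 3 | 4 | 5 | 6 | 7 | 8 | 9 | 10 | 11 | 12

reading off 1-entries of Δ²R: w = (5, 10, 8, 3, 1, 6, 11, 9, 7, 2, 12, 4).

ℓ(w)=32; the 9 essential cells (i,j,r):

[(2, 9, 1), (3, 4, 0), (3, 7, 1), (4, 2, 0), (7, 9, 5), (8, 7, 4), (9, 2, 1), (9, 4, 2), (11, 4, 3)]


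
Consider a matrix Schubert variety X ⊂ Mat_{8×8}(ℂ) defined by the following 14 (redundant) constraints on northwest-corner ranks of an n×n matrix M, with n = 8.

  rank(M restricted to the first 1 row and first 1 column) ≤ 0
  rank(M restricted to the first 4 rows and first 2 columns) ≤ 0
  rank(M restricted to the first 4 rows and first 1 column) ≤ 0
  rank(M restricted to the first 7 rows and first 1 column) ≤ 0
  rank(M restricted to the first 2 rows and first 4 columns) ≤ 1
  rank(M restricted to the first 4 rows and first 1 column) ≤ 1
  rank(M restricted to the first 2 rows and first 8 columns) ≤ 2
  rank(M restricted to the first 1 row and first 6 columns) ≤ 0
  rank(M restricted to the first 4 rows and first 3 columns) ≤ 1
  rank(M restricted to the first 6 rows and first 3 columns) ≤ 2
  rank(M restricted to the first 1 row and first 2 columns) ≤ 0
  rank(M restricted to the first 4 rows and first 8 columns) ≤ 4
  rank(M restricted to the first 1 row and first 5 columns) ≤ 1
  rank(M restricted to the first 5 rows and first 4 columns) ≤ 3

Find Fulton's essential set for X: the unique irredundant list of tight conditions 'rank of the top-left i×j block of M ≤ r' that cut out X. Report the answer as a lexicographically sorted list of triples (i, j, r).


Reconstructing r_w from the 14 given conditions:

  0, 0, 0, 0, 0, 0, 1, 1
  0, 0, 1, 1, 1, 1, 2, 2
  0, 0, 1, 2, 2, 2, 3, 3
  0, 0, 1, 2, 3, 3, 4, 4
  0, 1, 2, 3, 4, 4, 5, 5
  0, 1, 2, 3, 4, 5, 6, 6
  0, 1, 2, 3, 4, 5, 6, 7
  1, 2, 3, 4, 5, 6, 7, 8

so w = (7, 3, 4, 5, 2, 6, 8, 1).

Rothe diagram D(w) (15 cells), 3 SE-corners (essential conditions):

[(1, 6, 0), (4, 2, 0), (7, 1, 0)]


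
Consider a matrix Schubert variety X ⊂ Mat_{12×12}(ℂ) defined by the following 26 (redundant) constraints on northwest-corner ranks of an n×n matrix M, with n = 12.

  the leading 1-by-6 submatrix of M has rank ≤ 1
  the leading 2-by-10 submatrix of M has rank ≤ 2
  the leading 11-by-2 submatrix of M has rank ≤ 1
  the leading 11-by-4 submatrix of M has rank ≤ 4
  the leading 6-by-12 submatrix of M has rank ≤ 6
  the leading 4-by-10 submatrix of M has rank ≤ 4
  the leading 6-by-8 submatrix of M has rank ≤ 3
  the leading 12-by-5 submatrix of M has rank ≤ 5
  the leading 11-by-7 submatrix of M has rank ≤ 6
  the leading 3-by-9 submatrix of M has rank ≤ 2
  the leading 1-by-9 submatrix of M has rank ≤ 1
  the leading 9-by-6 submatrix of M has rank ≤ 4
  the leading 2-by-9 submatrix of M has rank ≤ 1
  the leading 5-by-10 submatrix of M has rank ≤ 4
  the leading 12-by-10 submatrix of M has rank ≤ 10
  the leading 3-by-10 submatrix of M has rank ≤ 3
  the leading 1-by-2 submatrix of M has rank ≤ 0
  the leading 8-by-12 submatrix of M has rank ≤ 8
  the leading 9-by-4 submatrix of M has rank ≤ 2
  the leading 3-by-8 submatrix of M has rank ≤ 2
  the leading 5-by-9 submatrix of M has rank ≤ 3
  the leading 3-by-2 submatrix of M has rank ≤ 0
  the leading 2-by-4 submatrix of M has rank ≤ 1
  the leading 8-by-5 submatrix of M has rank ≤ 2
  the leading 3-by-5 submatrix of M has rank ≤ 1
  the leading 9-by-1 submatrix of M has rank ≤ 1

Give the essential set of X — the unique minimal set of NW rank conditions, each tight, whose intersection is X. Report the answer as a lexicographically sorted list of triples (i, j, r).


Computing R[i][j] = min implied NW-rank bound (n=12, 26 conditions):

  row 1: 0, 0, 1, 1, 1, 1, 1, 1, 1, 1, 1, 1
  row 2: 0, 0, 1, 1, 1, 1, 1, 1, 1, 2, 2, 2
  row 3: 0, 0, 1, 1, 1, 2, 2, 2, 2, 3, 3, 3
  row 4: 1, 1, 2, 2, 2, 3, 3, 3, 3, 4, 4, 4
  row 5: 1, 1, 2, 2, 2, 3, 3, 3, 3, 4, 5, 5
  row 6: 1, 1, 2, 2, 2, 3, 3, 3, 4, 5, 6, 6
  row 7: 1, 1, 2, 2, 2, 3, 4, 4, 5, 6, 7, 7
  row 8: 1, 1, 2, 2, 2, 3, 4, 5, 6, 7, 8, 8
  row 9: 1, 1, 2, 2, 3, 4, 5, 6, 7, 8, 9, 9
  row 10: 1, 1, 2, 3, 4, 5, 6, 7, 8, 9, 10, 10
  row 11: 1, 1, 2, 3, 4, 5, 6, 7, 8, 9, 10, 11
  row 12: 1, 2, 3, 4, 5, 6, 7, 8, 9, 10, 11, 12

so w = (3, 10, 6, 1, 11, 9, 7, 8, 5, 4, 12, 2).

8 SE-corners of the 35-cell Rothe diagram give Ess(w):

[(2, 9, 1), (3, 2, 0), (3, 5, 1), (5, 9, 3), (6, 8, 3), (8, 5, 2), (9, 4, 2), (11, 2, 1)]


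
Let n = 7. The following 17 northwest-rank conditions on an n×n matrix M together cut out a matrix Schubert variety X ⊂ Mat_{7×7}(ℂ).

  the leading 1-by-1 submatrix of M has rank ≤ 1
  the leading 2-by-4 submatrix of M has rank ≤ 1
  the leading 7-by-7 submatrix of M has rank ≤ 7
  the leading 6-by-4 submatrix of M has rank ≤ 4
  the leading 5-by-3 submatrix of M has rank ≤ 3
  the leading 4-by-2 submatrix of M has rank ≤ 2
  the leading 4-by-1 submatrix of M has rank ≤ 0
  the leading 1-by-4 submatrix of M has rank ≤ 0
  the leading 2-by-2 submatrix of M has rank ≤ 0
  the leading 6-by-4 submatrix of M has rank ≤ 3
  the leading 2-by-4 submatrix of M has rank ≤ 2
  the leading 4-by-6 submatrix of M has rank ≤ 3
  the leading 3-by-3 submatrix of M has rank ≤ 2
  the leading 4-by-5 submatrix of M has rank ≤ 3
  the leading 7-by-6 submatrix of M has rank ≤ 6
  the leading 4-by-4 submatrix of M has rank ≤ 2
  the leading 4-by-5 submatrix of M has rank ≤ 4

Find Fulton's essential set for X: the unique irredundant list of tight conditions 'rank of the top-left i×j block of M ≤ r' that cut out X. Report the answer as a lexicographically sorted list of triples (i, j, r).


Rank table r_w(7×7) implied by the 17 constraints:

  0  0  0  0  1  1  1
  0  0  1  1  2  2  2
  0  1  2  2  3  3  3
  0  1  2  2  3  3  4
  1  2  3  3  4  4  5
  1  2  3  3  4  5  6
  1  2  3  4  5  6  7

giving w = (5, 3, 2, 7, 1, 6, 4) via Δ²R.

6 SE-corners of the 11-cell Rothe diagram give Ess(w):

[(1, 4, 0), (2, 2, 0), (4, 1, 0), (4, 4, 2), (4, 6, 3), (6, 4, 3)]


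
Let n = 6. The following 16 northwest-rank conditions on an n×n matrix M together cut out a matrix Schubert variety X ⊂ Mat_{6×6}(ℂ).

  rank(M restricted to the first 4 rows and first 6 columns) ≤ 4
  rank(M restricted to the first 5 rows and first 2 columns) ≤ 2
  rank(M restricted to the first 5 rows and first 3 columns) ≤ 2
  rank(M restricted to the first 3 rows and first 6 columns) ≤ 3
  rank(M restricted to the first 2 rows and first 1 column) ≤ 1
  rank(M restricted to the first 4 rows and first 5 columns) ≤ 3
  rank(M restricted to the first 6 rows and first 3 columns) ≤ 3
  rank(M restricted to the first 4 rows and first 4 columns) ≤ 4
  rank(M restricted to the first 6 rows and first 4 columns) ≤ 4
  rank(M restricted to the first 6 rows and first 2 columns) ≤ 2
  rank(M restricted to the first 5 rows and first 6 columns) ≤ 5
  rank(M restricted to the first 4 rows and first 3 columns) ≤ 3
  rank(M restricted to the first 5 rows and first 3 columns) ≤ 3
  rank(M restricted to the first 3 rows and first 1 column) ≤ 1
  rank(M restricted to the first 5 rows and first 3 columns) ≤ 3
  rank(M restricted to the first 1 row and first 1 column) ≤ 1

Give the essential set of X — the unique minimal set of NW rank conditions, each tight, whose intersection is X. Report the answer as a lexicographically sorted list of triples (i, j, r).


Recovering R(i,j) via the rank-extension bound from the 16 conditions:

  R[1]: 1  1  1  1  1  1
  R[2]: 1  2  2  2  2  2
  R[3]: 1  2  2  3  3  3
  R[4]: 1  2  2  3  3  4
  R[5]: 1  2  2  3  4  5
  R[6]: 1  2  3  4  5  6

so w = (1, 2, 4, 6, 5, 3).

Rothe diagram D(w) (4 cells), 2 SE-corners (essential conditions):

[(4, 5, 3), (5, 3, 2)]


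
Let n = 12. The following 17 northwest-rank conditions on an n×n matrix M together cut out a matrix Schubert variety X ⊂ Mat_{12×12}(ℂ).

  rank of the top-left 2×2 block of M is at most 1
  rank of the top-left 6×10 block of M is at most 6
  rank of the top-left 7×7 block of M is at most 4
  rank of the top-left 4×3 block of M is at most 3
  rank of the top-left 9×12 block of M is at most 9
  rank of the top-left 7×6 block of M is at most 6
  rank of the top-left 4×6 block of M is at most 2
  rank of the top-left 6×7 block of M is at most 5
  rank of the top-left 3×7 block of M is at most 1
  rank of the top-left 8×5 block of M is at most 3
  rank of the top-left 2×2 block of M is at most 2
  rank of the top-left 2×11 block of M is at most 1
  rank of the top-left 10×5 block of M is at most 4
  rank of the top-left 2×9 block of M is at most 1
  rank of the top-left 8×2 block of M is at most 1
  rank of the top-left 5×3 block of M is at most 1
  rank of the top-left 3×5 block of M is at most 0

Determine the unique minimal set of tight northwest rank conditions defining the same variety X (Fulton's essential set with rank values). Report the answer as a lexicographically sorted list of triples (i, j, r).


Propagating the 17 rank bounds to every northwest block:

  i=1: 0 | 0 | 0 | 0 | 0 | 1 | 1 | 1 | 1 | 1 | 1 | 1
  i=2: 0 | 0 | 0 | 0 | 0 | 1 | 1 | 1 | 1 | 1 | 1 | 2
  i=3: 0 | 0 | 0 | 0 | 0 | 1 | 1 | 2 | 2 | 2 | 2 | 3
  i=4: 1 | 1 | 1 | 1 | 1 | 2 | 2 | 3 | 3 | 3 | 3 | 4
  i=5: 1 | 1 | 1 | 2 | 2 | 3 | 3 | 4 | 4 | 4 | 4 | 5
  i=6: 1 | 1 | 2 | 3 | 3 | 4 | 4 | 5 | 5 | 5 | 5 | 6
  i=7: 1 | 1 | 2 | 3 | 3 | 4 | 4 | 5 | 6 | 6 | 6 | 7
  i=8: 1 | 1 | 2 | 3 | 3 | 4 | 5 | 6 | 7 | 7 | 7 | 8
  i=9: 1 | 2 | 3 | 4 | 4 | 5 | 6 | 7 | 8 | 8 | 8 | 9
  i=10: 1 | 2 | 3 | 4 | 4 | 5 | 6 | 7 | 8 | 9 | 9 | 10
  i=11: 1 | 2 | 3 | 4 | 5 | 6 | 7 | 8 | 9 | 10 | 10 | 11
  i=12: 1 | 2 | 3 | 4 | 5 | 6 | 7 | 8 | 9 | 10 | 11 | 12

second differences of R give the permutation w = (6, 12, 8, 1, 4, 3, 9, 7, 2, 10, 5, 11).

Fulton essential set (8 of the 30 Rothe cells):

[(2, 11, 1), (3, 5, 0), (3, 7, 1), (5, 3, 1), (7, 7, 4), (8, 2, 1), (8, 5, 3), (10, 5, 4)]


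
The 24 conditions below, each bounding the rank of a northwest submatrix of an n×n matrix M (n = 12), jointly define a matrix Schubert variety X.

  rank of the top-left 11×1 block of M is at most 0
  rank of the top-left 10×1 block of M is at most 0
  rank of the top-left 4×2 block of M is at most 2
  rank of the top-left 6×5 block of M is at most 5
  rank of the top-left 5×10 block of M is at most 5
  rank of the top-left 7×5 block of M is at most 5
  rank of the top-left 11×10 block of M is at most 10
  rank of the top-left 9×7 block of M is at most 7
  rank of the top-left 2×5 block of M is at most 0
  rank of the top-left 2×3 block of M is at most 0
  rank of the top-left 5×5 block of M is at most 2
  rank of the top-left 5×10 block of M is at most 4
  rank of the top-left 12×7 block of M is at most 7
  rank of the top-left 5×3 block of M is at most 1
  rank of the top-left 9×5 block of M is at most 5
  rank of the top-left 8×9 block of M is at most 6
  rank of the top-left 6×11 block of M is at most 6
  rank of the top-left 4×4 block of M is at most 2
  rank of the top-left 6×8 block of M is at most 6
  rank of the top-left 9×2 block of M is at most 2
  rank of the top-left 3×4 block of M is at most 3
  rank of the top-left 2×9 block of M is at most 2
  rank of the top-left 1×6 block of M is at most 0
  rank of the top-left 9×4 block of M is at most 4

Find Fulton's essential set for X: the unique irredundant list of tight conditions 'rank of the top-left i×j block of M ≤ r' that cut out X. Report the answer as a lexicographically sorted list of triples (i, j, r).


Computing R[i][j] = min implied NW-rank bound (n=12, 24 conditions):

  0 0 0 0 0 0 1 1 1 1 1 1
  0 0 0 0 0 1 2 2 2 2 2 2
  0 1 1 1 1 2 3 3 3 3 3 3
  0 1 1 2 2 3 4 4 4 4 4 4
  0 1 1 2 2 3 4 4 4 4 5 5
  0 1 2 3 3 4 5 5 5 5 6 6
  0 1 2 3 4 5 6 6 6 6 7 7
  0 1 2 3 4 5 6 6 6 7 8 8
  0 1 2 3 4 5 6 7 7 8 9 9
  0 1 2 3 4 5 6 7 8 9 10 10
  0 1 2 3 4 5 6 7 8 9 10 11
  1 2 3 4 5 6 7 8 9 10 11 12

hence w(1..12) = (7, 6, 2, 4, 11, 3, 5, 10, 8, 9, 12, 1).

Rothe diagram D(w) (28 cells), 7 SE-corners (essential conditions):

[(1, 6, 0), (2, 5, 0), (5, 3, 1), (5, 5, 2), (5, 10, 4), (8, 9, 6), (11, 1, 0)]


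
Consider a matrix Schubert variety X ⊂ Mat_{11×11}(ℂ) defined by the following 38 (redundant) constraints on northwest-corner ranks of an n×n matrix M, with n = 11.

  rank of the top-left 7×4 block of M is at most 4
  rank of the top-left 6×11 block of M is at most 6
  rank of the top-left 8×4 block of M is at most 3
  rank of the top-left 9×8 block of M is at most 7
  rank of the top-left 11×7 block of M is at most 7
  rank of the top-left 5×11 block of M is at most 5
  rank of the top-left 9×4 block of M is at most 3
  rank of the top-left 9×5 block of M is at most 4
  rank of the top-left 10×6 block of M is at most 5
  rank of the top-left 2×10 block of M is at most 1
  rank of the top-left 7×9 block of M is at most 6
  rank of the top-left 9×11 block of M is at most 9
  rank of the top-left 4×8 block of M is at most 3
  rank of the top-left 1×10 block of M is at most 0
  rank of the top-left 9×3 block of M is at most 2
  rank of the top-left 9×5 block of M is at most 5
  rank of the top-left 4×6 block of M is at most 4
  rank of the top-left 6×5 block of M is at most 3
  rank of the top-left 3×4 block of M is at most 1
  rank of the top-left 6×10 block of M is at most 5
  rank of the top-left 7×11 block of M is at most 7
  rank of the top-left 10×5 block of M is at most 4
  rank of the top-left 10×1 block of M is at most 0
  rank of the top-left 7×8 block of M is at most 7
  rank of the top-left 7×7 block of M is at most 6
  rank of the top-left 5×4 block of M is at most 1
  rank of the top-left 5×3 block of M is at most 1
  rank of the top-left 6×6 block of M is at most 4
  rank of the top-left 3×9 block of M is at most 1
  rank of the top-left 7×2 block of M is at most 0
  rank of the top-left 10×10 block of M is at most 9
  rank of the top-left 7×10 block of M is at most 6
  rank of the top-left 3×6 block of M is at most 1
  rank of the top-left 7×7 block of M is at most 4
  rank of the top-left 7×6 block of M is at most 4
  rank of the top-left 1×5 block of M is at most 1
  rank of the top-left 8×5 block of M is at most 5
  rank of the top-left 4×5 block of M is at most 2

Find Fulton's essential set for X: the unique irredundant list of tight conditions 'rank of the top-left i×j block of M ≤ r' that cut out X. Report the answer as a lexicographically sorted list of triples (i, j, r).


Computing R[i][j] = min implied NW-rank bound (n=11, 38 conditions):

  0, 0, 0, 0, 0, 0, 0, 0, 0, 0, 1
  0, 0, 1, 1, 1, 1, 1, 1, 1, 1, 2
  0, 0, 1, 1, 1, 1, 1, 1, 1, 2, 3
  0, 0, 1, 1, 2, 2, 2, 2, 2, 3, 4
  0, 0, 1, 1, 2, 3, 3, 3, 3, 4, 5
  0, 0, 1, 2, 3, 4, 4, 4, 4, 5, 6
  0, 0, 1, 2, 3, 4, 4, 5, 5, 6, 7
  0, 1, 2, 3, 4, 5, 5, 6, 6, 7, 8
  0, 1, 2, 3, 4, 5, 6, 7, 7, 8, 9
  0, 1, 2, 3, 4, 5, 6, 7, 8, 9, 10
  1, 2, 3, 4, 5, 6, 7, 8, 9, 10, 11

reading off 1-entries of Δ²R: w = (11, 3, 10, 5, 6, 4, 8, 2, 7, 9, 1).

D(w) has 34 cells with 6 SE-corners; essential set:

[(1, 10, 0), (3, 9, 1), (5, 4, 1), (7, 2, 0), (7, 7, 4), (10, 1, 0)]


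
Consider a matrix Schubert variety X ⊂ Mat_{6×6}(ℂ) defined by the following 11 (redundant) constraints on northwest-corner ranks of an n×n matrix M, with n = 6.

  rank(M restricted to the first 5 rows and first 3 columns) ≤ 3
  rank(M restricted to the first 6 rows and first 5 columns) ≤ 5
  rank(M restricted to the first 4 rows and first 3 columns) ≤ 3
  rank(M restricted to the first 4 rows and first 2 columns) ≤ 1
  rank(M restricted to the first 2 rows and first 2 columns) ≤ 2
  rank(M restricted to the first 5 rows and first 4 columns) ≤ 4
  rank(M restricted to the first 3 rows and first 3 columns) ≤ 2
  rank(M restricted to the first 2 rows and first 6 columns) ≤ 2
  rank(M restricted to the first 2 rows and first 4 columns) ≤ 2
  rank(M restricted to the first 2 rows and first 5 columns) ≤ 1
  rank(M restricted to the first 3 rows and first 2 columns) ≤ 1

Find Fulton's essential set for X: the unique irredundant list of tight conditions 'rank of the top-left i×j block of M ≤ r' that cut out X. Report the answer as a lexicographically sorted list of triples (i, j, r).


Recovering R(i,j) via the rank-extension bound from the 11 conditions:

  R[1]: 1  1  1  1  1  1
  R[2]: 1  1  1  1  1  2
  R[3]: 1  1  2  2  2  3
  R[4]: 1  1  2  3  3  4
  R[5]: 1  2  3  4  4  5
  R[6]: 1  2  3  4  5  6

hence w(1..6) = (1, 6, 3, 4, 2, 5).

Rothe diagram D(w) (6 cells), 2 SE-corners (essential conditions):

[(2, 5, 1), (4, 2, 1)]


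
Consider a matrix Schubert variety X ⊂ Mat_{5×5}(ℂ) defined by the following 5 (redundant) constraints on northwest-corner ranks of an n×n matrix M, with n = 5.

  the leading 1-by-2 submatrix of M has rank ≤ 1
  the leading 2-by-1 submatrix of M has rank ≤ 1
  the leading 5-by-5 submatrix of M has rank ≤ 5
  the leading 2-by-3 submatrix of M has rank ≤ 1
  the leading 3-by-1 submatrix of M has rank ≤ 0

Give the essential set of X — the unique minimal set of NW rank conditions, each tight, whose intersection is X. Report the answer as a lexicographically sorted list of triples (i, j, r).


Rank table r_w(5×5) implied by the 5 constraints:

  0 | 1 | 1 | 1 | 1
  0 | 1 | 1 | 2 | 2
  0 | 1 | 2 | 3 | 3
  1 | 2 | 3 | 4 | 4
  1 | 2 | 3 | 4 | 5

so w = (2, 4, 3, 1, 5).

2 SE-corners of the 4-cell Rothe diagram give Ess(w):

[(2, 3, 1), (3, 1, 0)]


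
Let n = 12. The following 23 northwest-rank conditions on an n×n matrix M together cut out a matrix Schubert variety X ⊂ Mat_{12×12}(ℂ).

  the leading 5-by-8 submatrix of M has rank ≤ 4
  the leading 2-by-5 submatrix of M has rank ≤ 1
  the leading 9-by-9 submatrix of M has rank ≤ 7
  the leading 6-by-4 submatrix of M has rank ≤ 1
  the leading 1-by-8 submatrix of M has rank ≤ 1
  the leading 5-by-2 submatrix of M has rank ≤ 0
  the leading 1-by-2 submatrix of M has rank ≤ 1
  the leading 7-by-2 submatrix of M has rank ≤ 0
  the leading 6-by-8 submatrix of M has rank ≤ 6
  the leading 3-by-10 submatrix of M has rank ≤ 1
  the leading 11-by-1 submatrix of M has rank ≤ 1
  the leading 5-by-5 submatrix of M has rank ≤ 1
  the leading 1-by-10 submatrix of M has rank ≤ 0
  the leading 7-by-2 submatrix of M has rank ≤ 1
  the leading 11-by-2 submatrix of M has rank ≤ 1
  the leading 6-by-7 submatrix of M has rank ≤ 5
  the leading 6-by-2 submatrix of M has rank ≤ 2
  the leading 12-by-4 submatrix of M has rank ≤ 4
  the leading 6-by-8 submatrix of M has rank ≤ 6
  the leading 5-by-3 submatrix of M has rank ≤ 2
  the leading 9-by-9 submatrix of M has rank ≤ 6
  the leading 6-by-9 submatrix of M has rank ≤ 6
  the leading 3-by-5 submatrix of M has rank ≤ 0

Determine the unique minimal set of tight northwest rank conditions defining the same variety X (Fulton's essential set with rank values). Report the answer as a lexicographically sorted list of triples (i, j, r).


The tightest implied rank at each (i,j), from the 23 conditions:

  R[1]: 0, 0, 0, 0, 0, 0, 0, 0, 0, 0, 1, 1
  R[2]: 0, 0, 0, 0, 0, 1, 1, 1, 1, 1, 2, 2
  R[3]: 0, 0, 0, 0, 0, 1, 1, 1, 1, 1, 2, 3
  R[4]: 0, 0, 1, 1, 1, 2, 2, 2, 2, 2, 3, 4
  R[5]: 0, 0, 1, 1, 1, 2, 3, 3, 3, 3, 4, 5
  R[6]: 0, 0, 1, 1, 2, 3, 4, 4, 4, 4, 5, 6
  R[7]: 0, 0, 1, 2, 3, 4, 5, 5, 5, 5, 6, 7
  R[8]: 1, 1, 2, 3, 4, 5, 6, 6, 6, 6, 7, 8
  R[9]: 1, 1, 2, 3, 4, 5, 6, 6, 6, 7, 8, 9
  R[10]: 1, 1, 2, 3, 4, 5, 6, 7, 7, 8, 9, 10
  R[11]: 1, 1, 2, 3, 4, 5, 6, 7, 8, 9, 10, 11
  R[12]: 1, 2, 3, 4, 5, 6, 7, 8, 9, 10, 11, 12

hence w(1..12) = (11, 6, 12, 3, 7, 5, 4, 1, 10, 8, 9, 2).

Fulton essential set (8 of the 40 Rothe cells):

[(1, 10, 0), (3, 5, 0), (3, 10, 1), (5, 5, 1), (6, 4, 1), (7, 2, 0), (9, 9, 6), (11, 2, 1)]


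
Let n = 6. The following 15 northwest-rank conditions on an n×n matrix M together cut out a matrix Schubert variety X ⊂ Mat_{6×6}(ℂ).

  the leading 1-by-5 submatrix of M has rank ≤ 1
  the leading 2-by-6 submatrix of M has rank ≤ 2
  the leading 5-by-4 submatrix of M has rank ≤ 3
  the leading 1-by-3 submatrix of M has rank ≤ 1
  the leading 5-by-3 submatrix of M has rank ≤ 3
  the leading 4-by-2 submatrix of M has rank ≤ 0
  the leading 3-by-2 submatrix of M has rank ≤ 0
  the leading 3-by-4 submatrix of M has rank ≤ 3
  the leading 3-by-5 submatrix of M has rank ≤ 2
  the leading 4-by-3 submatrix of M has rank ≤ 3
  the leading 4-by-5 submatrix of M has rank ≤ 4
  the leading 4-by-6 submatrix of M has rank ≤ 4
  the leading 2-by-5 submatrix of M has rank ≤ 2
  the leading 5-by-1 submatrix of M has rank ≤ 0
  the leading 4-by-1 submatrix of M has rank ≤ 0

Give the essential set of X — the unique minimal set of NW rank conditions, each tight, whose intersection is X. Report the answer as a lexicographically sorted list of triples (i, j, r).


Rank table r_w(6×6) implied by the 15 constraints:

  row 1: 0 | 0 | 1 | 1 | 1 | 1
  row 2: 0 | 0 | 1 | 2 | 2 | 2
  row 3: 0 | 0 | 1 | 2 | 2 | 3
  row 4: 0 | 0 | 1 | 2 | 3 | 4
  row 5: 0 | 1 | 2 | 3 | 4 | 5
  row 6: 1 | 2 | 3 | 4 | 5 | 6

hence w(1..6) = (3, 4, 6, 5, 2, 1).

D(w) has 10 cells with 3 SE-corners; essential set:

[(3, 5, 2), (4, 2, 0), (5, 1, 0)]


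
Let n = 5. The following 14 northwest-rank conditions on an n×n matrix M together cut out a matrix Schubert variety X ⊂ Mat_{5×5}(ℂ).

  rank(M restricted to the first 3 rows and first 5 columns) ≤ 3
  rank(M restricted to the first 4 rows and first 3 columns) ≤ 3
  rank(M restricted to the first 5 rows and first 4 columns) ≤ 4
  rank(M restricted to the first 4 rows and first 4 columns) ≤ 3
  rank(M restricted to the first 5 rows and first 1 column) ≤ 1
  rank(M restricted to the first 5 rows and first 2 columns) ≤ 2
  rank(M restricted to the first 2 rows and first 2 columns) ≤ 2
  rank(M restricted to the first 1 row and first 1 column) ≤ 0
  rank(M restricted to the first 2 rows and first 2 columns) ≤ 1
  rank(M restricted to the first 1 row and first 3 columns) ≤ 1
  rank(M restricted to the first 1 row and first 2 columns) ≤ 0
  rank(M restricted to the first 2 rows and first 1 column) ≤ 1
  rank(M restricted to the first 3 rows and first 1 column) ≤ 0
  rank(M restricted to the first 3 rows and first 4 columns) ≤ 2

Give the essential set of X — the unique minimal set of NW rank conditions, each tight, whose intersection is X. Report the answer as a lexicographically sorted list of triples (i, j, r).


The tightest implied rank at each (i,j), from the 14 conditions:

  0 0 1 1 1
  0 1 2 2 2
  0 1 2 2 3
  1 2 3 3 4
  1 2 3 4 5

hence w(1..5) = (3, 2, 5, 1, 4).

3 SE-corners of the 5-cell Rothe diagram give Ess(w):

[(1, 2, 0), (3, 1, 0), (3, 4, 2)]


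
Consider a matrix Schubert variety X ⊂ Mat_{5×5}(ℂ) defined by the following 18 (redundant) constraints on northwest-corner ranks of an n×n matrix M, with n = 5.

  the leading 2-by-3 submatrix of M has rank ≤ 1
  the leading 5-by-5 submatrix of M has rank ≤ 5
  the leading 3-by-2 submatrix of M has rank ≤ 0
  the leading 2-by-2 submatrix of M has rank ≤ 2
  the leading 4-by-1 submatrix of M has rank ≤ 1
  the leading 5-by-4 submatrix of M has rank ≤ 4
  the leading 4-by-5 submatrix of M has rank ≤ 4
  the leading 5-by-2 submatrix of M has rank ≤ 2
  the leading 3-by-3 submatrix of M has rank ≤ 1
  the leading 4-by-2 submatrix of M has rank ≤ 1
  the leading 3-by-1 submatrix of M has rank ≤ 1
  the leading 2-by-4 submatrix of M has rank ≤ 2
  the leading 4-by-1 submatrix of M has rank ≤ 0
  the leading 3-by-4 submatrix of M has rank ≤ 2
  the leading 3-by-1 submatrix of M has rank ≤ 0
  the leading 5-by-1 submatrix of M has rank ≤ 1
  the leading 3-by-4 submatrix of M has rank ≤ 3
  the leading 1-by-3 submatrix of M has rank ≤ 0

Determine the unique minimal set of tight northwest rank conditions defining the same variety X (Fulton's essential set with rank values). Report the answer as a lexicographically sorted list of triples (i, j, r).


Propagating the 18 rank bounds to every northwest block:

  row 1: 0, 0, 0, 1, 1
  row 2: 0, 0, 1, 2, 2
  row 3: 0, 0, 1, 2, 3
  row 4: 0, 1, 2, 3, 4
  row 5: 1, 2, 3, 4, 5

second differences of R give the permutation w = (4, 3, 5, 2, 1).

ℓ(w)=8; the 3 essential cells (i,j,r):

[(1, 3, 0), (3, 2, 0), (4, 1, 0)]


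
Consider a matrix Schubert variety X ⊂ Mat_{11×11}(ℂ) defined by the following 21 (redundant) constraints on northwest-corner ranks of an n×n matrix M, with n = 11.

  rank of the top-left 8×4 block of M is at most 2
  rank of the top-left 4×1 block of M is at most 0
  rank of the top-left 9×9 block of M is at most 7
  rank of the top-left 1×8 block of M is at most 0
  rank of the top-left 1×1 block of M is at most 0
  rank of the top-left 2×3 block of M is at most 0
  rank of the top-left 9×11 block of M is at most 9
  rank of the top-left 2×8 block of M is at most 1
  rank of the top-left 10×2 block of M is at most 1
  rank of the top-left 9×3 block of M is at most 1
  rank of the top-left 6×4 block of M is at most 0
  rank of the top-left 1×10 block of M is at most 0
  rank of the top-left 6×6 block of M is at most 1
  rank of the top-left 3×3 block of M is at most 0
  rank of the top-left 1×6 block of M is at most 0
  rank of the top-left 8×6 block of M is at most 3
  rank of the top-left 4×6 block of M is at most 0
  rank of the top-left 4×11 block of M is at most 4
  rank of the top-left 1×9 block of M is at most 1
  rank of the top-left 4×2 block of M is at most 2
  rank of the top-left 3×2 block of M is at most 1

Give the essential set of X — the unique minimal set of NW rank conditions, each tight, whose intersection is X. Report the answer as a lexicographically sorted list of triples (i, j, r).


The tightest implied rank at each (i,j), from the 21 conditions:

  0 0 0 0 0 0 0 0 0 0 1
  0 0 0 0 0 0 1 1 1 1 2
  0 0 0 0 0 0 1 2 2 2 3
  0 0 0 0 0 0 1 2 3 3 4
  0 0 0 0 1 1 2 3 4 4 5
  0 0 0 0 1 1 2 3 4 5 6
  1 1 1 1 2 2 3 4 5 6 7
  1 1 1 2 3 3 4 5 6 7 8
  1 1 1 2 3 4 5 6 7 8 9
  1 1 2 3 4 5 6 7 8 9 10
  1 2 3 4 5 6 7 8 9 10 11

hence w(1..11) = (11, 7, 8, 9, 5, 10, 1, 4, 6, 3, 2).

6 SE-corners of the 42-cell Rothe diagram give Ess(w):

[(1, 10, 0), (4, 6, 0), (6, 4, 0), (6, 6, 1), (9, 3, 1), (10, 2, 1)]


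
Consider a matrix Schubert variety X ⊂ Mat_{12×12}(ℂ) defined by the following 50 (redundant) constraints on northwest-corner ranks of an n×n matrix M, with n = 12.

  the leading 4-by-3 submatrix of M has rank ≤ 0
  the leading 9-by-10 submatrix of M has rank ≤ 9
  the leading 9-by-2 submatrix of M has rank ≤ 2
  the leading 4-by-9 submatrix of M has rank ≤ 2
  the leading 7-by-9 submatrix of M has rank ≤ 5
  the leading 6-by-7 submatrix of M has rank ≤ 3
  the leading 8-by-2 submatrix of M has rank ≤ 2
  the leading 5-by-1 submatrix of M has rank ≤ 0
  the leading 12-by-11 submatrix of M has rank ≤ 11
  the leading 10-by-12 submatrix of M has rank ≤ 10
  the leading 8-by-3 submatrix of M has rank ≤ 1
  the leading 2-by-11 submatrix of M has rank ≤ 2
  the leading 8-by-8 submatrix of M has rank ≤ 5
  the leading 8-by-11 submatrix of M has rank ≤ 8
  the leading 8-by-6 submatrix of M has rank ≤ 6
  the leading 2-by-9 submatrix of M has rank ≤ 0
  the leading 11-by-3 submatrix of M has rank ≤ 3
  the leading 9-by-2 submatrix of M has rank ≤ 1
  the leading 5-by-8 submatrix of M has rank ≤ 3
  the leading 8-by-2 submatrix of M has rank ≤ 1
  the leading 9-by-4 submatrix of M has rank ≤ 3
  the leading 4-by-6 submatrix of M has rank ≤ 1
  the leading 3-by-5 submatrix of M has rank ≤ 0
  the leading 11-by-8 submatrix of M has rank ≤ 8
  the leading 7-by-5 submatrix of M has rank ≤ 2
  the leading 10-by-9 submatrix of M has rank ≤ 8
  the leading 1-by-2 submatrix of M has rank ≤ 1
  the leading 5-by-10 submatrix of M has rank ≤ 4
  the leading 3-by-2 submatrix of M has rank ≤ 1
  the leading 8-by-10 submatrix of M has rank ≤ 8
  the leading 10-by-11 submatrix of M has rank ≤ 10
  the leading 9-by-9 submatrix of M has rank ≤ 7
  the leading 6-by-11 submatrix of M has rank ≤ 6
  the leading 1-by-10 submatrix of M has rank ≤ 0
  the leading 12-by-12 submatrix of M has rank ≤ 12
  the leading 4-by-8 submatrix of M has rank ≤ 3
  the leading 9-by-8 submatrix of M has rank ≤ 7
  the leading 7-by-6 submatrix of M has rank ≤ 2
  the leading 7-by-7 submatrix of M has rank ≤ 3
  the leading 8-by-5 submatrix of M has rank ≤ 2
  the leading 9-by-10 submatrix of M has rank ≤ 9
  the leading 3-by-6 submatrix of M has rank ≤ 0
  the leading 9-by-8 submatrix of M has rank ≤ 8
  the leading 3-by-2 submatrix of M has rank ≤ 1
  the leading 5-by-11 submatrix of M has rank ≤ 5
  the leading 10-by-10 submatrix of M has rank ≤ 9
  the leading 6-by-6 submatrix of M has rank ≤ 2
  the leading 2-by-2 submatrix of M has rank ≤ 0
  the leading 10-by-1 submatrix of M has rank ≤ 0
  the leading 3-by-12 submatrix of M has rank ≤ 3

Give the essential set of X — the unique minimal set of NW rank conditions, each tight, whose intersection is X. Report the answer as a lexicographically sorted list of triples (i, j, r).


Computing R[i][j] = min implied NW-rank bound (n=12, 50 conditions):

  i=1: 0 0 0 0 0 0 0 0 0 0 1 1
  i=2: 0 0 0 0 0 0 0 0 0 1 2 2
  i=3: 0 0 0 0 0 0 1 1 1 2 3 3
  i=4: 0 0 0 1 1 1 2 2 2 3 4 4
  i=5: 0 1 1 2 2 2 3 3 3 4 5 5
  i=6: 0 1 1 2 2 2 3 4 4 5 6 6
  i=7: 0 1 1 2 2 2 3 4 5 6 7 7
  i=8: 0 1 1 2 2 3 4 5 6 7 8 8
  i=9: 0 1 2 3 3 4 5 6 7 8 9 9
  i=10: 0 1 2 3 4 5 6 7 8 9 10 10
  i=11: 1 2 3 4 5 6 7 8 9 10 11 11
  i=12: 1 2 3 4 5 6 7 8 9 10 11 12

the unique w with this rank table is (11, 10, 7, 4, 2, 8, 9, 6, 3, 5, 1, 12).

D(w) has 42 cells with 8 SE-corners; essential set:

[(1, 10, 0), (2, 9, 0), (3, 6, 0), (4, 3, 0), (7, 6, 2), (8, 3, 1), (8, 5, 2), (10, 1, 0)]


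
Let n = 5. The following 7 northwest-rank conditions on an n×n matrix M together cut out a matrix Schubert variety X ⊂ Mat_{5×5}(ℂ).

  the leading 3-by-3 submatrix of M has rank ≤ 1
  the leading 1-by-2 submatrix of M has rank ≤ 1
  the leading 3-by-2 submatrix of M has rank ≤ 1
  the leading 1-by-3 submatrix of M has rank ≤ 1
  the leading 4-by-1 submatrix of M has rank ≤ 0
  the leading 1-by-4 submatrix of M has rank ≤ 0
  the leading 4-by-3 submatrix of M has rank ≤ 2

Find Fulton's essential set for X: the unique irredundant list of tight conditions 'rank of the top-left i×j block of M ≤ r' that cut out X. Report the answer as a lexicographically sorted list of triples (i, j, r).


Propagating the 7 rank bounds to every northwest block:

  0 | 0 | 0 | 0 | 1
  0 | 1 | 1 | 1 | 2
  0 | 1 | 1 | 2 | 3
  0 | 1 | 2 | 3 | 4
  1 | 2 | 3 | 4 | 5

giving w = (5, 2, 4, 3, 1) via Δ²R.

ℓ(w)=8; the 3 essential cells (i,j,r):

[(1, 4, 0), (3, 3, 1), (4, 1, 0)]
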